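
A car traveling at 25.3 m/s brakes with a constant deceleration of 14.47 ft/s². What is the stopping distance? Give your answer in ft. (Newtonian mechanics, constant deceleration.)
d = v₀² / (2a) (with unit conversion) = 238.1 ft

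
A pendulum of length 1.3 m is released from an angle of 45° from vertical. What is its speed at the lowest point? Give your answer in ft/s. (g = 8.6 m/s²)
h = L(1 − cosθ) = 1.3×(1 − cos45°) = 0.3808 m
v = √(2gh) = √(2×8.6×0.3808) = 2.559 m/s = 8.396 ft/s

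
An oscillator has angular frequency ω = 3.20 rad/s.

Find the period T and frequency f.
T = 2π/ω = 2π/3.2 = 1.963 s; f = ω/2π = 0.5093 Hz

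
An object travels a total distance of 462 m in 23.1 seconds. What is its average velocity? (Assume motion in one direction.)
v_avg = Δd / Δt = 462 / 23.1 = 20.0 m/s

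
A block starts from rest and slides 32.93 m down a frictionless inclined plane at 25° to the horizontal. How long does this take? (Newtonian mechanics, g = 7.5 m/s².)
a = g sin(θ) = 7.5 × sin(25°) = 3.17 m/s²
t = √(2d/a) = √(2 × 32.93 / 3.17) = 4.56 s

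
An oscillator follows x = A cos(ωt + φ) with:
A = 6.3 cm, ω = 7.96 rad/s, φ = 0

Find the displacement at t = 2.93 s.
x = A cos(ωt + φ) = 6.3×cos(7.96×2.93 + 0) = -1.492 cm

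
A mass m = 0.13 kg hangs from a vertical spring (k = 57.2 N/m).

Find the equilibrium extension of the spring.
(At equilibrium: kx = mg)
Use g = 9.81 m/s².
x_eq = mg/k = 0.13×9.81/57.2 = 0.0223 m = 2.23 cm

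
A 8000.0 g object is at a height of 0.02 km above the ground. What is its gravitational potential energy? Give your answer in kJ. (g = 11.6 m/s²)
PE = mgh = 8 kg × 11.6 m/s² × 20 m = 1856 J = 1.856 kJ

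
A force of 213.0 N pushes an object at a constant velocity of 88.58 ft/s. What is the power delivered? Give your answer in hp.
P = Fv = 213 N × 27 m/s = 5751 W = 7.712 hp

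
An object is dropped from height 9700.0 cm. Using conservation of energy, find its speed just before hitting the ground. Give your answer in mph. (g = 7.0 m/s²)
mgh = ½mv² → v = √(2gh) = √(2×7.0×97) = 36.85 m/s = 82.43 mph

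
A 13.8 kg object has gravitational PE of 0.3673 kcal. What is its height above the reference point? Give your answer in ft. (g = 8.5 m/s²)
PE = mgh → h = PE/(mg) = 1537 J / (13.8 kg × 8.5 m/s²) = 13.1 m = 42.98 ft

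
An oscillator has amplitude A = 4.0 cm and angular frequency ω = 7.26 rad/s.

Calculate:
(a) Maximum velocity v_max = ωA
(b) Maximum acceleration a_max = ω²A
v_max = ωA = 7.26×0.04 = 0.2904 m/s
a_max = ω²A = 7.26²×0.04 = 2.108 m/s²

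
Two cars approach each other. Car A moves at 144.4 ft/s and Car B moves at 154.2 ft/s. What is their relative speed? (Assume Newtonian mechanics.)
v_rel = v_A + v_B = 144.4 + 154.2 = 298.6 ft/s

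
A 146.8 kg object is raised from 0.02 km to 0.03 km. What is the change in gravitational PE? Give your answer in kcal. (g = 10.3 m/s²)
ΔPE = mg(h₂ − h₁) = 146.8 kg × 10.3 m/s² × (30 − 20) m = 1.512e+04 J = 3.614 kcal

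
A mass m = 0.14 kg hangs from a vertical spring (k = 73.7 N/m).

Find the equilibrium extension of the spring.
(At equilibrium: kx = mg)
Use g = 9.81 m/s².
x_eq = mg/k = 0.14×9.81/73.7 = 0.01864 m = 1.864 cm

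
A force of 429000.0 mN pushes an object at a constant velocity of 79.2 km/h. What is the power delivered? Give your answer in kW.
P = Fv = 429 N × 22 m/s = 9438 W = 9.438 kW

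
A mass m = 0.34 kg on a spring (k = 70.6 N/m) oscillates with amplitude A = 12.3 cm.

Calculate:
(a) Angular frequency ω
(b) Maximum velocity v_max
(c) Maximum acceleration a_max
ω = √(k/m) = √(70.6/0.34) = 14.41 rad/s
v_max = ωA = 14.41×0.123 = 1.772 m/s
a_max = ω²A = 14.41²×0.123 = 25.54 m/s²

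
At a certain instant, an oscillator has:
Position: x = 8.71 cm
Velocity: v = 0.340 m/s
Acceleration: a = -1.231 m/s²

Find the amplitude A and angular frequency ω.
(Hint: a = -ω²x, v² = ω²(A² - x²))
a = −ω²x → ω = √(|a|/x) = √(1.231/0.0871) = 3.759 rad/s
v² = ω²(A² − x²) → A = √(x² + v²/ω²) = √(0.0871² + 0.34²/3.759²) = 0.1256 m = 12.56 cm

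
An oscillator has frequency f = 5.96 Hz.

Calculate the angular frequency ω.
ω = 2πf = 2π×5.96 = 37.45 rad/s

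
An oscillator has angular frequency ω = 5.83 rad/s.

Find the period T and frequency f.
T = 2π/ω = 2π/5.83 = 1.078 s; f = ω/2π = 0.9279 Hz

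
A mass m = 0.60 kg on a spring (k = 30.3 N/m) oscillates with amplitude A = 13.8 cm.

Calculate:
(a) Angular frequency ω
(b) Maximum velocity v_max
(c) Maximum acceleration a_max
ω = √(k/m) = √(30.3/0.6) = 7.106 rad/s
v_max = ωA = 7.106×0.138 = 0.9807 m/s
a_max = ω²A = 7.106²×0.138 = 6.969 m/s²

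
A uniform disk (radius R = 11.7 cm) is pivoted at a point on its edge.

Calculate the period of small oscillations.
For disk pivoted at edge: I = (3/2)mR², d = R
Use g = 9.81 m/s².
I/m = (3/2)R² = 0.02053 m²; d = R = 0.117 m
T = 2π√((3/2)R²/(gR)) = 2π√(3R/(2g)) = 0.8404 s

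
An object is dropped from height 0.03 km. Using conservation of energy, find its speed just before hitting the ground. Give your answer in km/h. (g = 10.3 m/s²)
mgh = ½mv² → v = √(2gh) = √(2×10.3×30) = 24.86 m/s = 89.49 km/h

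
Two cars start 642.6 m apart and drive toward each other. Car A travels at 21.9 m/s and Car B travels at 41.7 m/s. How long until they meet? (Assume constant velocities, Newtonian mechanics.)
Combined speed: v_combined = 21.9 + 41.7 = 63.6 m/s
Time to meet: t = d/63.6 = 642.6/63.6 = 10.1 s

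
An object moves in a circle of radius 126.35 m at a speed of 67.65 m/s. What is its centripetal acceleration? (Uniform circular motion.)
a_c = v²/r = 67.65²/126.35 = 4576.52/126.35 = 36.22 m/s²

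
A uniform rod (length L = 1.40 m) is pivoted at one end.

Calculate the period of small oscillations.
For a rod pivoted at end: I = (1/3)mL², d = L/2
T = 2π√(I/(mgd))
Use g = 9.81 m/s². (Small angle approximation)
I/m = (1/3)L² = 0.6533 m²; d = L/2 = 0.7 m
T = 2π√(I/(mgd)) = 2π√(0.6533/(9.81×0.7)) = 1.938 s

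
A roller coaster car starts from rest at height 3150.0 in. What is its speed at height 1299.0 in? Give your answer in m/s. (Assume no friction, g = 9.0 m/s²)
mgh₁ = ½mv₂² + mgh₂ → v₂ = √(2g(h₁−h₂)) = √(2×9.0×(80.01−32.99)) = 29.09 m/s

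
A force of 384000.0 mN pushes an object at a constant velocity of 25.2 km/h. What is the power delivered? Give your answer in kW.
P = Fv = 384 N × 7 m/s = 2688 W = 2.688 kW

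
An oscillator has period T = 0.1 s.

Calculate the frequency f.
f = 1/T = 1/0.1 = 10 Hz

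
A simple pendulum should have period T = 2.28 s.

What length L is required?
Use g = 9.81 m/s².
T = 2π√(L/g) → L = g(T/2π)² = 9.81×(2.28/2π)² = 1.292 m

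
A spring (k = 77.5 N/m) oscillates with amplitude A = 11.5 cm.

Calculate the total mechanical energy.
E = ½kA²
E = ½kA² = ½×77.5×(0.115)² = 0.5125 J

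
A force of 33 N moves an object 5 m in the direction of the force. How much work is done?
W = Fd = 33×5 = 165.0 J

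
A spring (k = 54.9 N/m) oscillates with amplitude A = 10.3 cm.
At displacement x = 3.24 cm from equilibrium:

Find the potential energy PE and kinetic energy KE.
E_total = ½kA² = ½×54.9×(0.103)² = 0.2912 J
PE = ½kx² = ½×54.9×(0.0324)² = 0.02882 J
KE = E_total − PE = 0.2624 J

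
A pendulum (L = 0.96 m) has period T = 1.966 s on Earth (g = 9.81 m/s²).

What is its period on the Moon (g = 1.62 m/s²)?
T = 2π√(L/g), so T_moon/T_earth = √(g_earth/g_moon)
T_moon = 2π√(0.96/1.62) = 4.837 s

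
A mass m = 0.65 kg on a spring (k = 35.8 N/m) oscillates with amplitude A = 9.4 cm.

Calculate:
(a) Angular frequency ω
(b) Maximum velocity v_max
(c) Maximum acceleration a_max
ω = √(k/m) = √(35.8/0.65) = 7.421 rad/s
v_max = ωA = 7.421×0.094 = 0.6976 m/s
a_max = ω²A = 7.421²×0.094 = 5.177 m/s²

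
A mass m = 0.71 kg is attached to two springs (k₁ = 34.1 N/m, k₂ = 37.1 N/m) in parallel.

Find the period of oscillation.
k_eq = k₁+k₂ = 71.2 N/m
T = 2π√(m/k_eq) = 2π√(0.71/71.2) = 0.6274 s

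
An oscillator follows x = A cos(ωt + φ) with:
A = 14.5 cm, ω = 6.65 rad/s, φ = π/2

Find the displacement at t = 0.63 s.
x = A cos(ωt + φ) = 14.5×cos(6.65×0.63 + π/2) = 12.56 cm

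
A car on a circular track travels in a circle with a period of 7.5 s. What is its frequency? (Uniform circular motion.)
f = 1/T = 1/7.5 = 0.1333 Hz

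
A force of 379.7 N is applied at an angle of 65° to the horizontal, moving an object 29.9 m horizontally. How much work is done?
W = Fd cosθ = 379.7×29.9×cos(65°) = 4798.0 J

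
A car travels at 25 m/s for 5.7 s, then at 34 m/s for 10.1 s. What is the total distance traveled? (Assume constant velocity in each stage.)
d₁ = v₁t₁ = 25 × 5.7 = 142.5 m
d₂ = v₂t₂ = 34 × 10.1 = 343.4 m
d_total = 142.5 + 343.4 = 485.9 m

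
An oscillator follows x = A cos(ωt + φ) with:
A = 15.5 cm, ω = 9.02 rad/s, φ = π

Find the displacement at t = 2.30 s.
x = A cos(ωt + φ) = 15.5×cos(9.02×2.3 + π) = 4.959 cm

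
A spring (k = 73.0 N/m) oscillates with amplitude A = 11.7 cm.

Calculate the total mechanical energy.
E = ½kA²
E = ½kA² = ½×73.0×(0.117)² = 0.4996 J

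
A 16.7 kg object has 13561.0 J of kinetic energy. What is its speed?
KE = ½mv² → v = √(2KE/m) = √(2×13561.0/16.7) = 40.3 m/s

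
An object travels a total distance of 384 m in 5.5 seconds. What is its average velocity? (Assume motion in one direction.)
v_avg = Δd / Δt = 384 / 5.5 = 69.82 m/s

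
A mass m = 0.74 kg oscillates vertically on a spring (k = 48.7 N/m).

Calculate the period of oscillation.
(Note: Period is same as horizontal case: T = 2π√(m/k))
T = 2π√(m/k) = 2π√(0.74/48.7) = 0.7745 s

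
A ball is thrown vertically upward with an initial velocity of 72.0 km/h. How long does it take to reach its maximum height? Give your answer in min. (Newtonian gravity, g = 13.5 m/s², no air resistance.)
t_up = v₀/g (with unit conversion) = 0.02469 min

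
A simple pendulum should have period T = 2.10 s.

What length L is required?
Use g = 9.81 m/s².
T = 2π√(L/g) → L = g(T/2π)² = 9.81×(2.1/2π)² = 1.096 m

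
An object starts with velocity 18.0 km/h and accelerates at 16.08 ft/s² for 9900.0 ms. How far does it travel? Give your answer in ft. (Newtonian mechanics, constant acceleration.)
d = v₀t + ½at² (with unit conversion) = 950.4 ft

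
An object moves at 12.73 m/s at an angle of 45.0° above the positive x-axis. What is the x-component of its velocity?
vₓ = v cos(θ) = 12.73 × cos(45.0°) = 9.0 m/s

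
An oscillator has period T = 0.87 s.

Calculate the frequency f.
f = 1/T = 1/0.87 = 1.149 Hz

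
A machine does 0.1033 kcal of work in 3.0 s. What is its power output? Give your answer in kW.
P = W/t = 432.2 J / 3 s = 144.1 W = 0.1441 kW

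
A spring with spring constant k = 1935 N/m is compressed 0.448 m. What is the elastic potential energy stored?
PE = ½kx² = ½×1935×0.448² = 194.2 J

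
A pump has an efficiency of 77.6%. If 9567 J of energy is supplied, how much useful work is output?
W_out = η × W_in = 0.776 × 9567 = 7424.0 J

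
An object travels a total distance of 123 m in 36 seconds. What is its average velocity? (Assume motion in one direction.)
v_avg = Δd / Δt = 123 / 36 = 3.42 m/s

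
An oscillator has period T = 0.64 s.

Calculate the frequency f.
f = 1/T = 1/0.64 = 1.562 Hz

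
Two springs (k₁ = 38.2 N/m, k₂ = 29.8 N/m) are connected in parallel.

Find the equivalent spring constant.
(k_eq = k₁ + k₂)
k_eq = k₁ + k₂ = 38.2 + 29.8 = 68 N/m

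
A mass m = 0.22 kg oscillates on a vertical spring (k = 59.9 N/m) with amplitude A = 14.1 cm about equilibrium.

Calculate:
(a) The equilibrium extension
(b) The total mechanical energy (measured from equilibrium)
x_eq = mg/k = 0.22×9.81/59.9 = 0.03603 m = 3.603 cm
E = ½kA² = ½×59.9×(0.141)² = 0.5954 J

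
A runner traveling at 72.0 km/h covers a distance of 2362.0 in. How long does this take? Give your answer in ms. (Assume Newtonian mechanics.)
t = d/v (with unit conversion) = 3000.0 ms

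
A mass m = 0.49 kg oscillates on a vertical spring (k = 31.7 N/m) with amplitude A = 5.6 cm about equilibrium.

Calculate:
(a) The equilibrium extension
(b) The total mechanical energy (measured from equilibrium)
x_eq = mg/k = 0.49×9.81/31.7 = 0.1516 m = 15.16 cm
E = ½kA² = ½×31.7×(0.056)² = 0.04971 J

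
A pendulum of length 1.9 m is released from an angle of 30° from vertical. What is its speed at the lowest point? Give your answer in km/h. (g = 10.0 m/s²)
h = L(1 − cosθ) = 1.9×(1 − cos30°) = 0.2546 m
v = √(2gh) = √(2×10.0×0.2546) = 2.256 m/s = 8.123 km/h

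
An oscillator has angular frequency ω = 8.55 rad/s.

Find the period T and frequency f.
T = 2π/ω = 2π/8.55 = 0.7349 s; f = ω/2π = 1.361 Hz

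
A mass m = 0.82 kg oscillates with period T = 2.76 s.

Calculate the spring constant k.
T = 2π√(m/k) → k = m(2π/T)² = 0.82×(2π/2.76)² = 4.25 N/m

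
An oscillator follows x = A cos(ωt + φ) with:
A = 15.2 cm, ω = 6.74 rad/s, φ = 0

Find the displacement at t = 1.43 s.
x = A cos(ωt + φ) = 15.2×cos(6.74×1.43 + 0) = -14.86 cm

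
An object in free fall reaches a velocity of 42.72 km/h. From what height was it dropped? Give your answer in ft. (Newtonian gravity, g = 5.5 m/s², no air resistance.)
h = v²/(2g) (with unit conversion) = 42.0 ft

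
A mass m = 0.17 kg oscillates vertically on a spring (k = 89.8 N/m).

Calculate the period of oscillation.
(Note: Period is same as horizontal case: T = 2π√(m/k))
T = 2π√(m/k) = 2π√(0.17/89.8) = 0.2734 s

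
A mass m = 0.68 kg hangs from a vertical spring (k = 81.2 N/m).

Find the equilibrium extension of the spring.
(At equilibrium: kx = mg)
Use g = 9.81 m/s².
x_eq = mg/k = 0.68×9.81/81.2 = 0.08215 m = 8.215 cm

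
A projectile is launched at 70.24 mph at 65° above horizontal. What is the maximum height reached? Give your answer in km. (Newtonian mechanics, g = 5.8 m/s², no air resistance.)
H = v₀²sin²(θ)/(2g) (with unit conversion) = 0.06982 km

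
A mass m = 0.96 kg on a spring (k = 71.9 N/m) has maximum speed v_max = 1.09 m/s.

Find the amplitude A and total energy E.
½mv²_max = ½kA² → A = v_max√(m/k) = 1.09×√(0.96/71.9) = 0.1259 m = 12.59 cm
E = ½mv²_max = ½×0.96×1.09² = 0.5703 J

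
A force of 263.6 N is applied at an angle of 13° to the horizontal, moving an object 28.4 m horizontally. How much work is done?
W = Fd cosθ = 263.6×28.4×cos(13°) = 7294.4 J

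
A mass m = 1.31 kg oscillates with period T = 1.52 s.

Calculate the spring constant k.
T = 2π√(m/k) → k = m(2π/T)² = 1.31×(2π/1.52)² = 22.38 N/m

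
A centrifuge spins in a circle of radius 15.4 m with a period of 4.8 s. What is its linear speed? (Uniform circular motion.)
v = 2πr/T = 2π×15.4/4.8 = 20.16 m/s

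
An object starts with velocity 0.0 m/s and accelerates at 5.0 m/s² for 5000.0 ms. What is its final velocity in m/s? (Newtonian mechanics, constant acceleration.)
v = v₀ + at (with unit conversion) = 25.0 m/s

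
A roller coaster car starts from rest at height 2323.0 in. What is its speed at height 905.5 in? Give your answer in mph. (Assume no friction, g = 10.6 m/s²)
mgh₁ = ½mv₂² + mgh₂ → v₂ = √(2g(h₁−h₂)) = √(2×10.6×(59−23)) = 27.63 m/s = 61.8 mph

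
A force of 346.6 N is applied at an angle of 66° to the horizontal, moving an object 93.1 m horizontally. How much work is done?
W = Fd cosθ = 346.6×93.1×cos(66°) = 13125.0 J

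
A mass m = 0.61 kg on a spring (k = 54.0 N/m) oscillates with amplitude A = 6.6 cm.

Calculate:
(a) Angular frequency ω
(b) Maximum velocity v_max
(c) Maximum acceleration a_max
ω = √(k/m) = √(54.0/0.61) = 9.409 rad/s
v_max = ωA = 9.409×0.066 = 0.621 m/s
a_max = ω²A = 9.409²×0.066 = 5.843 m/s²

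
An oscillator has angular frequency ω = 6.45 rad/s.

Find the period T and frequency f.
T = 2π/ω = 2π/6.45 = 0.9741 s; f = ω/2π = 1.027 Hz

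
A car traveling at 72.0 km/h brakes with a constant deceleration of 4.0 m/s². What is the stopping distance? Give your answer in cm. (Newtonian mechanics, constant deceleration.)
d = v₀² / (2a) (with unit conversion) = 5000.0 cm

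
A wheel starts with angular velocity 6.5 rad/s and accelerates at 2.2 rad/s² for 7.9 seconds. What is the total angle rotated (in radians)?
θ = ω₀t + ½αt² = 6.5×7.9 + ½×2.2×7.9² = 120.0 rad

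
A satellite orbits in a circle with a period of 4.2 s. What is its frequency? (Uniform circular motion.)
f = 1/T = 1/4.2 = 0.2381 Hz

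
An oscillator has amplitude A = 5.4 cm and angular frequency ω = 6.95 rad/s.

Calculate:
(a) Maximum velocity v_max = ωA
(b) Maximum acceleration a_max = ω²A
v_max = ωA = 6.95×0.054 = 0.3753 m/s
a_max = ω²A = 6.95²×0.054 = 2.608 m/s²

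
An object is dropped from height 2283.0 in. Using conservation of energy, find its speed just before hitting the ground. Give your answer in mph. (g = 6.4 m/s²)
mgh = ½mv² → v = √(2gh) = √(2×6.4×57.99) = 27.24 m/s = 60.94 mph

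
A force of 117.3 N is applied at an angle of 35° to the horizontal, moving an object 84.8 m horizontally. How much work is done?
W = Fd cosθ = 117.3×84.8×cos(35°) = 8148.1 J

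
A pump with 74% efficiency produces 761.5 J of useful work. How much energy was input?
W_in = W_out/η = 761.5/0.74 = 1029.1 J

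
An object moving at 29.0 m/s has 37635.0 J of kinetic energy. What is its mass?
KE = ½mv² → m = 2KE/v² = 2×37635.0/29.0² = 89.5 kg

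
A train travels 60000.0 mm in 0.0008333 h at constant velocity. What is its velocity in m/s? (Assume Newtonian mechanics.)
v = d/t (with unit conversion) = 20.0 m/s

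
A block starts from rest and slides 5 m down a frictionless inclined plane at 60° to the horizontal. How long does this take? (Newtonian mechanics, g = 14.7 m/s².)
a = g sin(θ) = 14.7 × sin(60°) = 12.73 m/s²
t = √(2d/a) = √(2 × 5 / 12.73) = 0.89 s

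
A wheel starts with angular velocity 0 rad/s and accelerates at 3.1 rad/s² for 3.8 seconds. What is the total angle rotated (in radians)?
θ = ω₀t + ½αt² = 0×3.8 + ½×3.1×3.8² = 22.38 rad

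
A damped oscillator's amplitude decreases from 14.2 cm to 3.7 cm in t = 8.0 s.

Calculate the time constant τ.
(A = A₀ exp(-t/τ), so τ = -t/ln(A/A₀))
A/A₀ = 3.7/14.2 = 0.2606; ln(A/A₀) = -1.345
τ = −t/ln(A/A₀) = −8.0/-1.345 = 5.948 s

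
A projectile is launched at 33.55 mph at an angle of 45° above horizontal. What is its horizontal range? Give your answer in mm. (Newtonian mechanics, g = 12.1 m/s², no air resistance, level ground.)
R = v₀² sin(2θ) / g (with unit conversion) = 18590.0 mm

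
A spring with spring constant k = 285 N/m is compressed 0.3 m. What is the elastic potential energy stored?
PE = ½kx² = ½×285×0.3² = 12.82 J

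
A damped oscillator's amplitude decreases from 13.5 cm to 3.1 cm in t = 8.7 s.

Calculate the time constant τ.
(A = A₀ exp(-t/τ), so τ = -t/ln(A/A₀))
A/A₀ = 3.1/13.5 = 0.2296; ln(A/A₀) = -1.471
τ = −t/ln(A/A₀) = −8.7/-1.471 = 5.913 s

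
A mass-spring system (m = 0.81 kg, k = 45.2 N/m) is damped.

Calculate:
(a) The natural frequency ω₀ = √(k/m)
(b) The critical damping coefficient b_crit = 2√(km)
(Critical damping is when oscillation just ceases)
ω₀ = √(k/m) = √(45.2/0.81) = 7.47 rad/s
b_crit = 2√(km) = 2√(45.2×0.81) = 12.1 kg/s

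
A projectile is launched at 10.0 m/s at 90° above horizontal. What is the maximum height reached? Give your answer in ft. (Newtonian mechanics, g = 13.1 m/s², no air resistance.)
H = v₀²sin²(θ)/(2g) (with unit conversion) = 12.52 ft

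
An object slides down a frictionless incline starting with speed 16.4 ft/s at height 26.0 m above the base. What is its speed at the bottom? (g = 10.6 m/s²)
½mv₀² + mgh = ½mv² → v = √(v₀² + 2gh) = √(4.999² + 2×10.6×26) = 24 m/s = 78.75 ft/s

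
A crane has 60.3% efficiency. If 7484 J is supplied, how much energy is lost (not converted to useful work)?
W_out = η × W_in = 0.603×7484 = 4512.9 J
W_lost = W_in − W_out = 7484 − 4512.9 = 2971.1 J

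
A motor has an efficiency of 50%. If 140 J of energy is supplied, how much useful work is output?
W_out = η × W_in = 0.5 × 140 = 70.0 J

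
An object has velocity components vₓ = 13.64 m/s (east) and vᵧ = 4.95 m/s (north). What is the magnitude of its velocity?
|v| = √(vₓ² + vᵧ²) = √(13.64² + 4.95²) = √(210.552) = 14.51 m/s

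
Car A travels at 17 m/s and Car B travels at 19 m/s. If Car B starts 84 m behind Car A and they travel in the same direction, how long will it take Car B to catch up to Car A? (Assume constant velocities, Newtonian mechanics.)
Relative speed: v_rel = 19 - 17 = 2 m/s
Time to catch: t = d₀/v_rel = 84/2 = 42.0 s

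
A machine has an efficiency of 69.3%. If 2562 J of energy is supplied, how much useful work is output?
W_out = η × W_in = 0.693 × 2562 = 1775.5 J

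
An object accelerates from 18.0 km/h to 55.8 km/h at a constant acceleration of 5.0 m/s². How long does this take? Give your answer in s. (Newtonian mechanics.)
t = (v - v₀)/a (with unit conversion) = 2.1 s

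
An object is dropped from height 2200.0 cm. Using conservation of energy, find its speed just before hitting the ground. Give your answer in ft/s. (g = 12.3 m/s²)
mgh = ½mv² → v = √(2gh) = √(2×12.3×22) = 23.26 m/s = 76.32 ft/s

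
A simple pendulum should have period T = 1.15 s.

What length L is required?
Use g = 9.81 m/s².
T = 2π√(L/g) → L = g(T/2π)² = 9.81×(1.15/2π)² = 0.3286 m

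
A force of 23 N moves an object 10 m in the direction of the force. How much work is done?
W = Fd = 23×10 = 230.0 J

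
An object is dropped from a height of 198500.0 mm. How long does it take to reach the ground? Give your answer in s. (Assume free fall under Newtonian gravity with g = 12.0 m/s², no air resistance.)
t = √(2h/g) (with unit conversion) = 5.752 s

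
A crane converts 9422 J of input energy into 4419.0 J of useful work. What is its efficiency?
η = W_out/W_in = 4419.0/9422 = 0.469 = 46.9%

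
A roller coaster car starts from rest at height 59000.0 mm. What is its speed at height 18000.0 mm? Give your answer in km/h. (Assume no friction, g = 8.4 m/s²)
mgh₁ = ½mv₂² + mgh₂ → v₂ = √(2g(h₁−h₂)) = √(2×8.4×(59−18)) = 26.24 m/s = 94.48 km/h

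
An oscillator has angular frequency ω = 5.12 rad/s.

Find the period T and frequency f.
T = 2π/ω = 2π/5.12 = 1.227 s; f = ω/2π = 0.8149 Hz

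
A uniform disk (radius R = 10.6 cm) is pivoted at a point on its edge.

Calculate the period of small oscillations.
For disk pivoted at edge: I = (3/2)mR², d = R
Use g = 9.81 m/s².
I/m = (3/2)R² = 0.01685 m²; d = R = 0.106 m
T = 2π√((3/2)R²/(gR)) = 2π√(3R/(2g)) = 0.7999 s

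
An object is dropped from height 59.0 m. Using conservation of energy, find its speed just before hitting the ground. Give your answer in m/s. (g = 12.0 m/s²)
mgh = ½mv² → v = √(2gh) = √(2×12.0×59) = 37.63 m/s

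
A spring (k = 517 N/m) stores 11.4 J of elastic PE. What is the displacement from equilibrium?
PE = ½kx² → x = √(2PE/k) = √(2×11.4/517) = 0.21 m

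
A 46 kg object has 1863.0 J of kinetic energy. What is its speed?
KE = ½mv² → v = √(2KE/m) = √(2×1863.0/46) = 9.0 m/s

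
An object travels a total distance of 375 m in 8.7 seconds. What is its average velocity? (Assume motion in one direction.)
v_avg = Δd / Δt = 375 / 8.7 = 43.1 m/s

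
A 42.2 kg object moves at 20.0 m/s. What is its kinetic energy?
KE = ½mv² = ½×42.2×20.0² = 8440.0 J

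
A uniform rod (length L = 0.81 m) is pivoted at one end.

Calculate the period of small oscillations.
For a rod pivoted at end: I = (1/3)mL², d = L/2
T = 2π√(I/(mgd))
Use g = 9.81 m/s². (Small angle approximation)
I/m = (1/3)L² = 0.2187 m²; d = L/2 = 0.405 m
T = 2π√(I/(mgd)) = 2π√(0.2187/(9.81×0.405)) = 1.474 s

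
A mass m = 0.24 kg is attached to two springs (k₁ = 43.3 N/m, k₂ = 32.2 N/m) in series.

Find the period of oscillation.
k_eq = k₁k₂/(k₁+k₂) = 18.47 N/m
T = 2π√(m/k_eq) = 2π√(0.24/18.47) = 0.7163 s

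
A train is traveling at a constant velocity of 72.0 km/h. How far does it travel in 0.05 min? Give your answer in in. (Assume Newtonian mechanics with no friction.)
d = vt (with unit conversion) = 2362.0 in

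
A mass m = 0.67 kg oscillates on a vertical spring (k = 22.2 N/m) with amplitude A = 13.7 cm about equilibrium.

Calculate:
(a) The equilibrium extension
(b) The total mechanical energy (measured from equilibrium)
x_eq = mg/k = 0.67×9.81/22.2 = 0.2961 m = 29.61 cm
E = ½kA² = ½×22.2×(0.137)² = 0.2083 J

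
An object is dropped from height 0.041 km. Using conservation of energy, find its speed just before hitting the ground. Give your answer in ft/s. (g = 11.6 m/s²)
mgh = ½mv² → v = √(2gh) = √(2×11.6×41) = 30.84 m/s = 101.2 ft/s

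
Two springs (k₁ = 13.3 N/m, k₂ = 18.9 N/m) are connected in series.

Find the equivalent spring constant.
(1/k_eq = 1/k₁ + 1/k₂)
1/k_eq = 1/13.3 + 1/18.9 = 0.1281; k_eq = 7.807 N/m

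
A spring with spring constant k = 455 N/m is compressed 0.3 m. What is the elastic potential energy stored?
PE = ½kx² = ½×455×0.3² = 20.47 J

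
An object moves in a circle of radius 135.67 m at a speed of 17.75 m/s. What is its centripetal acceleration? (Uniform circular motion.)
a_c = v²/r = 17.75²/135.67 = 315.062/135.67 = 2.32 m/s²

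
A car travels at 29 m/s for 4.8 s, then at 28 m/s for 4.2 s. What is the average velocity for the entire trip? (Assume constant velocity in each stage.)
d₁ = v₁t₁ = 29 × 4.8 = 139.2 m
d₂ = v₂t₂ = 28 × 4.2 = 117.6 m
d_total = 256.8 m, t_total = 9 s
v_avg = d_total/t_total = 256.8/9 = 28.53 m/s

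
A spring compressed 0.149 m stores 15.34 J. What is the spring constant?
PE = ½kx² → k = 2PE/x² = 2×15.34/0.149² = 1382.0 N/m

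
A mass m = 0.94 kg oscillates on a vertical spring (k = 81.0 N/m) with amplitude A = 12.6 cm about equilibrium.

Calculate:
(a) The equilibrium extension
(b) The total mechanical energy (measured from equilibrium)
x_eq = mg/k = 0.94×9.81/81.0 = 0.1138 m = 11.38 cm
E = ½kA² = ½×81.0×(0.126)² = 0.643 J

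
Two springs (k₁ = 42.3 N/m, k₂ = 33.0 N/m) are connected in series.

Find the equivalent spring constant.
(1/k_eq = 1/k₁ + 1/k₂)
1/k_eq = 1/42.3 + 1/33.0 = 0.053944; k_eq = 18.54 N/m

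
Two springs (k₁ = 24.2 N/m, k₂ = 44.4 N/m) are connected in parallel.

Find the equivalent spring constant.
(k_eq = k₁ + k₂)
k_eq = k₁ + k₂ = 24.2 + 44.4 = 68.6 N/m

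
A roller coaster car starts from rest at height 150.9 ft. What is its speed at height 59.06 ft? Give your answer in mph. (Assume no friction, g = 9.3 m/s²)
mgh₁ = ½mv₂² + mgh₂ → v₂ = √(2g(h₁−h₂)) = √(2×9.3×(45.99−18)) = 22.82 m/s = 51.04 mph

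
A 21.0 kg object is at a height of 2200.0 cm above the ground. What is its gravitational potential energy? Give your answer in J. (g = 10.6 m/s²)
PE = mgh = 21 kg × 10.6 m/s² × 22 m = 4897 J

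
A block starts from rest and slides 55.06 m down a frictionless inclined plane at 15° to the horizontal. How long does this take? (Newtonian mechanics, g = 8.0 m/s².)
a = g sin(θ) = 8.0 × sin(15°) = 2.07 m/s²
t = √(2d/a) = √(2 × 55.06 / 2.07) = 7.29 s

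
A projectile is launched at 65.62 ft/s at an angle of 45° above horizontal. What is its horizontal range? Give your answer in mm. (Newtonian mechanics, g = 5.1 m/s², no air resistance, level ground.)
R = v₀² sin(2θ) / g (with unit conversion) = 78440.0 mm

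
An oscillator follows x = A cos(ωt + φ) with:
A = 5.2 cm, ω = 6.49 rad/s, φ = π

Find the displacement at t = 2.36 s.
x = A cos(ωt + φ) = 5.2×cos(6.49×2.36 + π) = 4.806 cm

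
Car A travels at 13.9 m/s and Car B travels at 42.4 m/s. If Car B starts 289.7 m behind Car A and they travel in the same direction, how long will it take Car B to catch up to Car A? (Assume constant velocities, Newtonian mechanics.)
Relative speed: v_rel = 42.4 - 13.9 = 28.5 m/s
Time to catch: t = d₀/v_rel = 289.7/28.5 = 10.16 s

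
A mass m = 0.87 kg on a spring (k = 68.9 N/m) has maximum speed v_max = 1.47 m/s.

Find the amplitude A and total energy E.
½mv²_max = ½kA² → A = v_max√(m/k) = 1.47×√(0.87/68.9) = 0.1652 m = 16.52 cm
E = ½mv²_max = ½×0.87×1.47² = 0.94 J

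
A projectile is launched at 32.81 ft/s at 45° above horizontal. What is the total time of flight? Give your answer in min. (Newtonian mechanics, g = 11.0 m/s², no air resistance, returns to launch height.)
T = 2v₀sin(θ)/g (with unit conversion) = 0.02143 min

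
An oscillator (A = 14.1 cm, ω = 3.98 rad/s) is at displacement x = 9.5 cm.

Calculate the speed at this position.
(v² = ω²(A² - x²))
v = ω√(A² − x²) = 3.98×√(0.141² − 0.095²) = 0.4147 m/s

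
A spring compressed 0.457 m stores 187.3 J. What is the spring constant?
PE = ½kx² → k = 2PE/x² = 2×187.3/0.457² = 1794.0 N/m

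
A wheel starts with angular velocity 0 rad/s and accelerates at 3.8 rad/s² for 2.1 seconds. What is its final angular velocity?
ω = ω₀ + αt = 0 + 3.8 × 2.1 = 7.98 rad/s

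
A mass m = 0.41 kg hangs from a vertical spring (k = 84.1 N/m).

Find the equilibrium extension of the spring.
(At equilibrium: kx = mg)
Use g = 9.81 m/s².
x_eq = mg/k = 0.41×9.81/84.1 = 0.04783 m = 4.783 cm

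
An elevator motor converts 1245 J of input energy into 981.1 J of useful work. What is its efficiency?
η = W_out/W_in = 981.1/1245 = 0.788 = 78.8%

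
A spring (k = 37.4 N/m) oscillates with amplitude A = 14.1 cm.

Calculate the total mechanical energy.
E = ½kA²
E = ½kA² = ½×37.4×(0.141)² = 0.3718 J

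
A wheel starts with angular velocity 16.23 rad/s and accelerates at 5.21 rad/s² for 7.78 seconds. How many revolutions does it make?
θ = ω₀t + ½αt² = 16.23×7.78 + ½×5.21×7.78² = 283.95 rad
Revolutions = θ/(2π) = 283.95/(2π) = 45.19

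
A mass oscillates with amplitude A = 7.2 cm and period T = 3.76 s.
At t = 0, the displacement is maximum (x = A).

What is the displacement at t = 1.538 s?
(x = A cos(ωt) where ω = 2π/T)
ω = 2π/T = 2π/3.76 = 1.671 rad/s
x = A cos(ωt) = 7.2×cos(1.671×1.538) = -6.056 cm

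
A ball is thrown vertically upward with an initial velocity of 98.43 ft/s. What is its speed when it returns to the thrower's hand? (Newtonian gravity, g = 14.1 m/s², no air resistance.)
By conservation of energy, the ball returns at the same speed = 98.43 ft/s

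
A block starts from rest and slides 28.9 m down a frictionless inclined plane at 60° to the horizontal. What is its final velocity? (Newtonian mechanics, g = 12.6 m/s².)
a = g sin(θ) = 12.6 × sin(60°) = 10.91 m/s²
v = √(2ad) = √(2 × 10.91 × 28.9) = 25.11 m/s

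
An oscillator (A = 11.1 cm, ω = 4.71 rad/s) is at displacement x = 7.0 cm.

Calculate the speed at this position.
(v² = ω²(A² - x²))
v = ω√(A² − x²) = 4.71×√(0.111² − 0.07²) = 0.4057 m/s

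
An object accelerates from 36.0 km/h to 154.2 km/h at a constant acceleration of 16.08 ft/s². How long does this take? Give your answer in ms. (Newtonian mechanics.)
t = (v - v₀)/a (with unit conversion) = 6699.0 ms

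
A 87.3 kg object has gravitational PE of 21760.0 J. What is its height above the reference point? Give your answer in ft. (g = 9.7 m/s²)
PE = mgh → h = PE/(mg) = 2.176e+04 J / (87.3 kg × 9.7 m/s²) = 25.7 m = 84.31 ft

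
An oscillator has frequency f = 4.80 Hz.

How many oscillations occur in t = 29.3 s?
n = f×t = 4.8×29.3 = 140.6 oscillations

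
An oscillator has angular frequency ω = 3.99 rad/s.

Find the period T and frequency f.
T = 2π/ω = 2π/3.99 = 1.575 s; f = ω/2π = 0.635 Hz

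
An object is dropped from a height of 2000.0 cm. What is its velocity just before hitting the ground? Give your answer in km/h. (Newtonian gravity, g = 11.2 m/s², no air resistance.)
v = √(2gh) (with unit conversion) = 76.2 km/h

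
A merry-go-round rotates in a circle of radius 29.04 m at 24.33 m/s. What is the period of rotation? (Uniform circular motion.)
T = 2πr/v = 2π×29.04/24.33 = 7.5 s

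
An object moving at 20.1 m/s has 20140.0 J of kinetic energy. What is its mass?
KE = ½mv² → m = 2KE/v² = 2×20140.0/20.1² = 99.7 kg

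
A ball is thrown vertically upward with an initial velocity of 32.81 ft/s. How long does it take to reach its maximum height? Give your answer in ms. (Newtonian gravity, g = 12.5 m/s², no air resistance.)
t_up = v₀/g (with unit conversion) = 800.0 ms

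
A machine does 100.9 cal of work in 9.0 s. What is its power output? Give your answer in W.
P = W/t = 422.2 J / 9 s = 46.91 W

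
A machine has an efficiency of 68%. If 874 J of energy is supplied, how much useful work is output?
W_out = η × W_in = 0.68 × 874 = 594.32 J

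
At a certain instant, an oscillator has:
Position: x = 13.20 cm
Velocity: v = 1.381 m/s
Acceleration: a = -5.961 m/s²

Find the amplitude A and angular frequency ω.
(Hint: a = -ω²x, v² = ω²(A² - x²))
a = −ω²x → ω = √(|a|/x) = √(5.961/0.132) = 6.72 rad/s
v² = ω²(A² − x²) → A = √(x² + v²/ω²) = √(0.132² + 1.381²/6.72²) = 0.2442 m = 24.42 cm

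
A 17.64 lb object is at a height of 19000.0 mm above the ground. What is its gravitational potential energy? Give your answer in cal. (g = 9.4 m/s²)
PE = mgh = 8.001 kg × 9.4 m/s² × 19 m = 1429 J = 341.5 cal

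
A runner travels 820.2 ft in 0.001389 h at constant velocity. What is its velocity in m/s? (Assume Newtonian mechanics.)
v = d/t (with unit conversion) = 50.0 m/s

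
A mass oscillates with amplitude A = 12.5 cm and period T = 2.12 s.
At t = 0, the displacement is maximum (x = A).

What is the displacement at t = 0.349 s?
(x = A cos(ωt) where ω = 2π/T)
ω = 2π/T = 2π/2.12 = 2.964 rad/s
x = A cos(ωt) = 12.5×cos(2.964×0.349) = 6.389 cm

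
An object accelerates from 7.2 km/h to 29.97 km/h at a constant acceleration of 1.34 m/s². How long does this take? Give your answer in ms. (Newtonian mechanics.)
t = (v - v₀)/a (with unit conversion) = 4720.0 ms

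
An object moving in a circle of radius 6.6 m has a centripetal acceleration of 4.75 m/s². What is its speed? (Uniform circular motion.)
v = √(a_c × r) = √(4.75 × 6.6) = 5.6 m/s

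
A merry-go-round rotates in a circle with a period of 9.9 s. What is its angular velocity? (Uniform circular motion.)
ω = 2π/T = 2π/9.9 = 0.6347 rad/s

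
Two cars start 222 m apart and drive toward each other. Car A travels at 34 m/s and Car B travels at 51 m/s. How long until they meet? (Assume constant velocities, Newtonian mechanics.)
Combined speed: v_combined = 34 + 51 = 85 m/s
Time to meet: t = d/85 = 222/85 = 2.61 s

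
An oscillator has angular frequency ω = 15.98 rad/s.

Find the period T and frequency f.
T = 2π/ω = 2π/15.98 = 0.3932 s; f = ω/2π = 2.543 Hz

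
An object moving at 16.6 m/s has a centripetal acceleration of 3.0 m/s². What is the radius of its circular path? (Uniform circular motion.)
r = v²/a_c = 16.6²/3.0 = 91.85 m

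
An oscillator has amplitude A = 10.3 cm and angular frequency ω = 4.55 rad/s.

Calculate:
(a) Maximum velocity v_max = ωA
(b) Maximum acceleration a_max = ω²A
v_max = ωA = 4.55×0.103 = 0.4687 m/s
a_max = ω²A = 4.55²×0.103 = 2.132 m/s²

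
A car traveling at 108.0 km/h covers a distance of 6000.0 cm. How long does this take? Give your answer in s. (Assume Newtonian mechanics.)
t = d/v (with unit conversion) = 2.0 s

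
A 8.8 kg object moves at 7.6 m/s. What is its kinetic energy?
KE = ½mv² = ½×8.8×7.6² = 254.144 J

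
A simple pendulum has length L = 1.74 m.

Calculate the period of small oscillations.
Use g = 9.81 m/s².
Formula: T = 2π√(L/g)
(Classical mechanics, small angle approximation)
T = 2π√(L/g) = 2π√(1.74/9.81) = 2.646 s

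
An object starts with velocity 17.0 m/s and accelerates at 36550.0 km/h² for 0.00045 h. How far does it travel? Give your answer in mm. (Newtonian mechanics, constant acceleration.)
d = v₀t + ½at² (with unit conversion) = 31240.0 mm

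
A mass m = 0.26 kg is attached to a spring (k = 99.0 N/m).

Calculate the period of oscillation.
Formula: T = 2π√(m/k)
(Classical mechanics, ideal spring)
T = 2π√(m/k) = 2π√(0.26/99.0) = 0.322 s; f = 1/T = 3.106 Hz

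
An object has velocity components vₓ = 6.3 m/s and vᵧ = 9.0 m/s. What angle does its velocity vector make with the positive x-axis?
θ = arctan(vᵧ/vₓ) = arctan(9.0/6.3) = 55.01°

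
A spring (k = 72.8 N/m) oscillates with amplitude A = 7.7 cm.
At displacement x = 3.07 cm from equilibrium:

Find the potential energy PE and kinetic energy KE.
E_total = ½kA² = ½×72.8×(0.077)² = 0.2158 J
PE = ½kx² = ½×72.8×(0.0307)² = 0.03431 J
KE = E_total − PE = 0.1815 J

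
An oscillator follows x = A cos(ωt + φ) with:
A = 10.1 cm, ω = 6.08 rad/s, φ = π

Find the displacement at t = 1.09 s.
x = A cos(ωt + φ) = 10.1×cos(6.08×1.09 + π) = -9.508 cm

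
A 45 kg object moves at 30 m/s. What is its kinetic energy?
KE = ½mv² = ½×45×30² = 20250.0 J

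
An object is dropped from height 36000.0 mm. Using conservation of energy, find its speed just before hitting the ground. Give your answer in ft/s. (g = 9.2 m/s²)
mgh = ½mv² → v = √(2gh) = √(2×9.2×36) = 25.74 m/s = 84.44 ft/s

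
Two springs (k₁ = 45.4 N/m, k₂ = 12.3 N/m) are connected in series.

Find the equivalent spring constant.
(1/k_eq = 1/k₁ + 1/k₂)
1/k_eq = 1/45.4 + 1/12.3 = 0.10333; k_eq = 9.678 N/m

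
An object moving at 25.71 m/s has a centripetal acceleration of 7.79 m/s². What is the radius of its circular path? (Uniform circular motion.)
r = v²/a_c = 25.71²/7.79 = 84.85 m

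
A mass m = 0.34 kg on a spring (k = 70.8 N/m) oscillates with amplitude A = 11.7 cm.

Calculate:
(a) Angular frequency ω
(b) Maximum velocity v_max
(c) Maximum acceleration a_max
ω = √(k/m) = √(70.8/0.34) = 14.43 rad/s
v_max = ωA = 14.43×0.117 = 1.688 m/s
a_max = ω²A = 14.43²×0.117 = 24.36 m/s²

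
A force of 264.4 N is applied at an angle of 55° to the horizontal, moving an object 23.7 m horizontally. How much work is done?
W = Fd cosθ = 264.4×23.7×cos(55°) = 3594.2 J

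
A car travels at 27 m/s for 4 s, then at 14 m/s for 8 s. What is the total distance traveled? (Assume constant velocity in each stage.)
d₁ = v₁t₁ = 27 × 4 = 108 m
d₂ = v₂t₂ = 14 × 8 = 112 m
d_total = 108 + 112 = 220 m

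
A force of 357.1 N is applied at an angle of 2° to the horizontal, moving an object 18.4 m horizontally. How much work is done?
W = Fd cosθ = 357.1×18.4×cos(2°) = 6566.6 J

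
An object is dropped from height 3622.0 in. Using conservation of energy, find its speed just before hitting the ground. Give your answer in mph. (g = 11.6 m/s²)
mgh = ½mv² → v = √(2gh) = √(2×11.6×92) = 46.2 m/s = 103.3 mph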